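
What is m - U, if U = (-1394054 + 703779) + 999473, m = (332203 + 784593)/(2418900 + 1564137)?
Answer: -1231545957530/3983037 ≈ -3.0920e+5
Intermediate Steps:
m = 1116796/3983037 ≈ 0.28039
U = 309198 (U = -690275 + 999473 = 309198)
m - U = 1116796/3983037 - 1*309198 = 1116796/3983037 - 309198 = -1231545957530/3983037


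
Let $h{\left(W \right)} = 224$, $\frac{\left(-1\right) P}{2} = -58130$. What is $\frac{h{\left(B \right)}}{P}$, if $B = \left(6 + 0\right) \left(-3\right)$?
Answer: $\frac{56}{29065} \approx 0.0019267$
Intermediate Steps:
$P = 116260$ ($P = \left(-2\right) \left(-58130\right) = 116260$)
$B = -18$ ($B = 6 \left(-3\right) = -18$)
$\frac{h{\left(B \right)}}{P} = \frac{224}{116260} = 224 \cdot \frac{1}{116260} = \frac{56}{29065}$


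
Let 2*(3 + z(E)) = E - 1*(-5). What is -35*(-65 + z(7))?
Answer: 2170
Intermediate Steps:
z(E) = -½ + E/2 (z(E) = -3 + (E - 1*(-5))/2 = -3 + (E + 5)/2 = -3 + (5 + E)/2 = -3 + (5/2 + E/2) = -½ + E/2)
-35*(-65 + z(7)) = -35*(-65 + (-½ + (½)*7)) = -35*(-65 + (-½ + 7/2)) = -35*(-65 + 3) = -35*(-62) = 2170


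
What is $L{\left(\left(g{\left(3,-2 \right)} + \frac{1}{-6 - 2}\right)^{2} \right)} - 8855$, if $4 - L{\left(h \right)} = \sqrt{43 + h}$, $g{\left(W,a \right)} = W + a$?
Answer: $-8851 - \frac{\sqrt{2801}}{8} \approx -8857.6$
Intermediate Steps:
$L{\left(h \right)} = 4 - \sqrt{43 + h}$
$L{\left(\left(g{\left(3,-2 \right)} + \frac{1}{-6 - 2}\right)^{2} \right)} - 8855 = \left(4 - \sqrt{43 + \left(\left(3 - 2\right) + \frac{1}{-6 - 2}\right)^{2}}\right) - 8855 = \left(4 - \sqrt{43 + \left(1 + \frac{1}{-8}\right)^{2}}\right) - 8855 = \left(4 - \sqrt{43 + \left(1 - \frac{1}{8}\right)^{2}}\right) - 8855 = \left(4 - \sqrt{43 + \left(\frac{7}{8}\right)^{2}}\right) - 8855 = \left(4 - \sqrt{43 + \frac{49}{64}}\right) - 8855 = \left(4 - \sqrt{\frac{2801}{64}}\right) - 8855 = \left(4 - \frac{\sqrt{2801}}{8}\right) - 8855 = -8851 - \frac{\sqrt{2801}}{8}$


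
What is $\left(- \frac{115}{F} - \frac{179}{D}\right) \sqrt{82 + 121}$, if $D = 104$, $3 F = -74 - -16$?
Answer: $\frac{12749 \sqrt{203}}{3016} \approx 60.227$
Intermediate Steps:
$F = - \frac{58}{3}$ ($F = \frac{-74 - -16}{3} = \frac{-74 + 16}{3} = \frac{1}{3} \left(-58\right) = - \frac{58}{3} \approx -19.333$)
$\left(- \frac{115}{F} - \frac{179}{D}\right) \sqrt{82 + 121} = \left(- \frac{115}{- \frac{58}{3}} - \frac{179}{104}\right) \sqrt{82 + 121} = \left(\left(-115\right) \left(- \frac{3}{58}\right) - \frac{179}{104}\right) \sqrt{203} = \left(\frac{345}{58} - \frac{179}{104}\right) \sqrt{203} = \frac{12749 \sqrt{203}}{3016}$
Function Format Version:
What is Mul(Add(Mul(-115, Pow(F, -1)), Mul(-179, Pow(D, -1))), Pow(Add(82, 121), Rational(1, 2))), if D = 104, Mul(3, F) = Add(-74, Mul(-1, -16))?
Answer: Mul(Rational(12749, 3016), Pow(203, Rational(1, 2))) ≈ 60.227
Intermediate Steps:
F = Rational(-58, 3) (F = Mul(Rational(1, 3), Add(-74, Mul(-1, -16))) = Mul(Rational(1, 3), Add(-74, 16)) = Mul(Rational(1, 3), -58) = Rational(-58, 3) ≈ -19.333)
Mul(Add(Mul(-115, Pow(F, -1)), Mul(-179, Pow(D, -1))), Pow(Add(82, 121), Rational(1, 2))) = Mul(Add(Mul(-115, Pow(Rational(-58, 3), -1)), Mul(-179, Pow(104, -1))), Pow(Add(82, 121), Rational(1, 2))) = Mul(Add(Mul(-115, Rational(-3, 58)), Mul(-179, Rational(1, 104))), Pow(203, Rational(1, 2))) = Mul(Add(Rational(345, 58), Rational(-179, 104)), Pow(203, Rational(1, 2))) = Mul(Rational(12749, 3016), Pow(203, Rational(1, 2)))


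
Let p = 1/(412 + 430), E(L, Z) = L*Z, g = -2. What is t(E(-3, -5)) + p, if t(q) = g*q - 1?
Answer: -26101/842 ≈ -30.999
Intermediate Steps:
t(q) = -1 - 2*q (t(q) = -2*q - 1 = -1 - 2*q)
p = 1/842 ≈ 0.0011876
t(E(-3, -5)) + p = (-1 - (-6)*(-5)) + 1/842 = (-1 - 2*15) + 1/842 = (-1 - 30) + 1/842 = -31 + 1/842 = -26101/842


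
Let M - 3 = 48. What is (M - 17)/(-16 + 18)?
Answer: 17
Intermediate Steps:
M = 51 (M = 3 + 48 = 51)
(M - 17)/(-16 + 18) = (51 - 17)/(-16 + 18) = 34/2 = 34*(1/2) = 17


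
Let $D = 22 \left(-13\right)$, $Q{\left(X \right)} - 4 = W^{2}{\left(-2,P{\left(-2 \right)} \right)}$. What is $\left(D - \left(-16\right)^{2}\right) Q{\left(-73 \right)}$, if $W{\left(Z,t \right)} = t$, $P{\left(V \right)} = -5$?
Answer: $-15718$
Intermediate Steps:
$Q{\left(X \right)} = 29$ ($Q{\left(X \right)} = 4 + \left(-5\right)^{2} = 4 + 25 = 29$)
$D = -286$
$\left(D - \left(-16\right)^{2}\right) Q{\left(-73 \right)} = \left(-286 - \left(-16\right)^{2}\right) 29 = \left(-286 - 256\right) 29 = \left(-542\right) 29 = -15718$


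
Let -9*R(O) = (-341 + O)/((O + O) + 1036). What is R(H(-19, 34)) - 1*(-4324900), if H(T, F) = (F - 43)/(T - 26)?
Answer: 33617447984/7773 ≈ 4.3249e+6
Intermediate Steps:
H(T, F) = (-43 + F)/(-26 + T)
R(O) = -(-341 + O)/(9*(1036 + 2*O)) (R(O) = -(-341 + O)/(9*((O + O) + 1036)) = -(-341 + O)/(9*(2*O + 1036)) = -(-341 + O)/(9*(1036 + 2*O)))
R(H(-19, 34)) - 1*(-4324900) = (341 - (-43 + 34)/(-26 - 19))/(18*(518 + (-43 + 34)/(-26 - 19))) - 1*(-4324900) = (341 - (-9)/(-45))/(18*(518 - 9/(-45))) + 4324900 = (341 - (-1)*(-9)/45)/(18*(518 - 1/45*(-9))) + 4324900 = (341 - 1*⅕)/(18*(518 + ⅕)) + 4324900 = (341 - ⅕)/(18*(2591/5)) + 4324900 = (1/18)*(5/2591)*(1704/5) + 4324900 = 284/7773 + 4324900 = 33617447984/7773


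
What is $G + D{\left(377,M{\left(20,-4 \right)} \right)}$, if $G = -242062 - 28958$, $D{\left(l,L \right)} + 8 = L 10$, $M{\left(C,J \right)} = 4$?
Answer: $-270988$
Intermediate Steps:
$D{\left(l,L \right)} = -8 + 10 L$ ($D{\left(l,L \right)} = -8 + L 10 = -8 + 10 L$)
$G = -271020$
$G + D{\left(377,M{\left(20,-4 \right)} \right)} = -271020 + \left(-8 + 10 \cdot 4\right) = -271020 + \left(-8 + 40\right) = -271020 + 32 = -270988$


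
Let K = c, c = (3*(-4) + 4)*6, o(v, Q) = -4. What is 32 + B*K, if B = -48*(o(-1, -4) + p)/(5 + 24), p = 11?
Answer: 17056/29 ≈ 588.14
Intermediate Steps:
B = -336/29 (B = -48*(-4 + 11)/(5 + 24) = -48/(29/7) = -48/(29*(1/7)) = -48/29/7 = -48*7/29 = -336/29 ≈ -11.586)
c = -48 (c = (-12 + 4)*6 = -8*6 = -48)
K = -48
32 + B*K = 32 - 336/29*(-48) = 32 + 16128/29 = 17056/29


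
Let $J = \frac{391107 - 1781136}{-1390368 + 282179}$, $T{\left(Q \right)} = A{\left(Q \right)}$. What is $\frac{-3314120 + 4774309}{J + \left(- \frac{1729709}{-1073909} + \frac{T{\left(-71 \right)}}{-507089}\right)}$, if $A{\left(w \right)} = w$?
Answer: $\frac{881200184145799418576621}{1729059786061023089} \approx 5.0964 \cdot 10^{5}$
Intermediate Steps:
$T{\left(Q \right)} = Q$
$J = \frac{1390029}{1108189}$ ($J = - \frac{1390029}{-1108189} = \left(-1390029\right) \left(- \frac{1}{1108189}\right) = \frac{1390029}{1108189} \approx 1.2543$)
$\frac{-3314120 + 4774309}{J + \left(- \frac{1729709}{-1073909} + \frac{T{\left(-71 \right)}}{-507089}\right)} = \frac{-3314120 + 4774309}{\frac{1390029}{1108189} - \left(- \frac{1729709}{1073909} - \frac{71}{507089}\right)} = \frac{1460189}{\frac{1390029}{1108189} - - \frac{877192654640}{544567440901}} = \frac{1460189}{\frac{1390029}{1108189} + \left(\frac{1729709}{1073909} + \frac{71}{507089}\right)} = \frac{1460189}{\frac{1390029}{1108189} + \frac{877192654640}{544567440901}} = \frac{1460189}{\frac{1729059786061023089}{603483647764638289}} = 1460189 \cdot \frac{603483647764638289}{1729059786061023089} = \frac{881200184145799418576621}{1729059786061023089}$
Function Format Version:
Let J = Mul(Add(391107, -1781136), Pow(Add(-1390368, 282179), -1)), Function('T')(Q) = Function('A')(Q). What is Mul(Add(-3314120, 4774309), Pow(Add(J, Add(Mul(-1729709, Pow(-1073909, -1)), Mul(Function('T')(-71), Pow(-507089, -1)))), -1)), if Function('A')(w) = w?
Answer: Rational(881200184145799418576621, 1729059786061023089) ≈ 5.0964e+5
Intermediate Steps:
Function('T')(Q) = Q
J = Rational(1390029, 1108189) (J = Mul(-1390029, Pow(-1108189, -1)) = Mul(-1390029, Rational(-1, 1108189)) = Rational(1390029, 1108189) ≈ 1.2543)
Mul(Add(-3314120, 4774309), Pow(Add(J, Add(Mul(-1729709, Pow(-1073909, -1)), Mul(Function('T')(-71), Pow(-507089, -1)))), -1)) = Mul(Add(-3314120, 4774309), Pow(Add(Rational(1390029, 1108189), Add(Mul(-1729709, Pow(-1073909, -1)), Mul(-71, Pow(-507089, -1)))), -1)) = Mul(1460189, Pow(Add(Rational(1390029, 1108189), Add(Mul(-1729709, Rational(-1, 1073909)), Mul(-71, Rational(-1, 507089)))), -1)) = Mul(1460189, Pow(Add(Rational(1390029, 1108189), Add(Rational(1729709, 1073909), Rational(71, 507089))), -1)) = Mul(1460189, Pow(Add(Rational(1390029, 1108189), Rational(877192654640, 544567440901)), -1)) = Mul(1460189, Pow(Rational(1729059786061023089, 603483647764638289), -1)) = Mul(1460189, Rational(603483647764638289, 1729059786061023089)) = Rational(881200184145799418576621, 1729059786061023089)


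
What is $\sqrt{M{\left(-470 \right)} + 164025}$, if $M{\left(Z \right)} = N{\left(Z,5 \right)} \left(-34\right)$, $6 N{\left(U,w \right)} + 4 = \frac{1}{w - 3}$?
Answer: $\frac{\sqrt{5905614}}{6} \approx 405.02$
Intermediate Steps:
$N{\left(U,w \right)} = - \frac{2}{3} + \frac{1}{6 \left(-3 + w\right)}$ ($N{\left(U,w \right)} = - \frac{2}{3} + \frac{1}{6 \left(w - 3\right)} = - \frac{2}{3} + \frac{1}{6 \left(-3 + w\right)}$)
$M{\left(Z \right)} = \frac{119}{6}$ ($M{\left(Z \right)} = \frac{13 - 20}{6 \left(-3 + 5\right)} \left(-34\right) = \frac{13 - 20}{6 \cdot 2} \left(-34\right) = \frac{1}{6} \cdot \frac{1}{2} \left(-7\right) \left(-34\right) = \left(- \frac{7}{12}\right) \left(-34\right) = \frac{119}{6}$)
$\sqrt{M{\left(-470 \right)} + 164025} = \sqrt{\frac{119}{6} + 164025} = \sqrt{\frac{984269}{6}} = \frac{\sqrt{5905614}}{6}$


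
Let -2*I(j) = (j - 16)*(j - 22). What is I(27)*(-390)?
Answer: 10725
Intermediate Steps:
I(j) = -(-22 + j)*(-16 + j)/2 (I(j) = -(j - 16)*(j - 22)/2 = -(-16 + j)*(-22 + j)/2 = -(-22 + j)*(-16 + j)/2)
I(27)*(-390) = (-176 + 19*27 - 1/2*27**2)*(-390) = (-176 + 513 - 1/2*729)*(-390) = (-176 + 513 - 729/2)*(-390) = -55/2*(-390) = 10725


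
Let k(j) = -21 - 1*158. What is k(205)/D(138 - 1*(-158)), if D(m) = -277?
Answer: 179/277 ≈ 0.64621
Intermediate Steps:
k(j) = -179 (k(j) = -21 - 158 = -179)
k(205)/D(138 - 1*(-158)) = -179/(-277) = -179*(-1/277) = 179/277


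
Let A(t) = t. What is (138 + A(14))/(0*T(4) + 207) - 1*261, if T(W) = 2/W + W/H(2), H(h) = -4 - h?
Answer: -53875/207 ≈ -260.27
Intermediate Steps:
T(W) = 2/W - W/6 (T(W) = 2/W + W/(-4 - 1*2) = 2/W + W/(-4 - 2) = 2/W + W/(-6) = 2/W + W*(-⅙) = 2/W - W/6)
(138 + A(14))/(0*T(4) + 207) - 1*261 = (138 + 14)/(0*(2/4 - ⅙*4) + 207) - 1*261 = 152/(0*(2*(¼) - ⅔) + 207) - 261 = 152/(0*(½ - ⅔) + 207) - 261 = 152/(0*(-⅙) + 207) - 261 = 152/(0 + 207) - 261 = 152/207 - 261 = -53875/207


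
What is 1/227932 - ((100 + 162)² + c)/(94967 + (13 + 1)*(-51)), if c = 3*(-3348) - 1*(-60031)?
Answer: -27039706839/21483274796 ≈ -1.2586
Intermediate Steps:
c = 49987 (c = -10044 + 60031 = 49987)
1/227932 - ((100 + 162)² + c)/(94967 + (13 + 1)*(-51)) = 1/227932 - ((100 + 162)² + 49987)/(94967 + (13 + 1)*(-51)) = 1/227932 - (262² + 49987)/(94967 + 14*(-51)) = 1/227932 - (68644 + 49987)/(94967 - 714) = 1/227932 - 118631/94253 = -27039706839/21483274796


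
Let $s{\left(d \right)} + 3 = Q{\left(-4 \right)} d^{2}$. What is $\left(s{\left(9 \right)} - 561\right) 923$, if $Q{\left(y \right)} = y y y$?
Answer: $-5305404$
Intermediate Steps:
$Q{\left(y \right)} = y^{3}$ ($Q{\left(y \right)} = y^{2} y = y^{3}$)
$s{\left(d \right)} = -3 - 64 d^{2}$ ($s{\left(d \right)} = -3 + \left(-4\right)^{3} d^{2} = -3 - 64 d^{2}$)
$\left(s{\left(9 \right)} - 561\right) 923 = \left(\left(-3 - 64 \cdot 9^{2}\right) - 561\right) 923 = \left(\left(-3 - 5184\right) - 561\right) 923 = \left(-5187 - 561\right) 923 = \left(-5748\right) 923 = -5305404$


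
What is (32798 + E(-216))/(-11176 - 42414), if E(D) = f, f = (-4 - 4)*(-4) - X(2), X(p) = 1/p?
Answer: -65659/107180 ≈ -0.61261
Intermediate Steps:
f = 63/2 (f = (-4 - 4)*(-4) - 1/2 = -8*(-4) - 1*½ = 32 - ½ = 63/2 ≈ 31.500)
E(D) = 63/2
(32798 + E(-216))/(-11176 - 42414) = (32798 + 63/2)/(-11176 - 42414) = (65659/2)/(-53590) = (65659/2)*(-1/53590) = -65659/107180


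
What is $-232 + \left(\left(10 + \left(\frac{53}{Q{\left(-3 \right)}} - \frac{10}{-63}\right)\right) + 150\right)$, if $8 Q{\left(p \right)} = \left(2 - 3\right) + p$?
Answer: $- \frac{11204}{63} \approx -177.84$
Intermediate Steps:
$Q{\left(p \right)} = - \frac{1}{8} + \frac{p}{8}$ ($Q{\left(p \right)} = \frac{\left(2 - 3\right) + p}{8} = \frac{-1 + p}{8} = - \frac{1}{8} + \frac{p}{8}$)
$-232 + \left(\left(10 + \left(\frac{53}{Q{\left(-3 \right)}} - \frac{10}{-63}\right)\right) + 150\right) = -232 + \left(\left(10 + \left(\frac{53}{- \frac{1}{8} + \frac{1}{8} \left(-3\right)} - \frac{10}{-63}\right)\right) + 150\right) = -232 + \left(\left(10 + \left(\frac{53}{- \frac{1}{8} - \frac{3}{8}} - - \frac{10}{63}\right)\right) + 150\right) = -232 + \left(\left(10 + \left(\frac{53}{- \frac{1}{2}} + \frac{10}{63}\right)\right) + 150\right) = -232 + \left(\left(10 + \left(53 \left(-2\right) + \frac{10}{63}\right)\right) + 150\right) = -232 + \left(\left(10 + \left(-106 + \frac{10}{63}\right)\right) + 150\right) = -232 + \left(\left(10 - \frac{6668}{63}\right) + 150\right) = -232 + \left(- \frac{6038}{63} + 150\right) = -232 + \frac{3412}{63} = - \frac{11204}{63}$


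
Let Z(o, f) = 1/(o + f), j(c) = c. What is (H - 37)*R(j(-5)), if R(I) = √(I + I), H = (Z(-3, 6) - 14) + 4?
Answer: -140*I*√10/3 ≈ -147.57*I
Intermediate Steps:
Z(o, f) = 1/(f + o)
H = -29/3 (H = (1/(6 - 3) - 14) + 4 = (1/3 - 14) + 4 = (⅓ - 14) + 4 = -41/3 + 4 = -29/3 ≈ -9.6667)
R(I) = √2*√I (R(I) = √(2*I) = √2*√I)
(H - 37)*R(j(-5)) = (-29/3 - 37)*(√2*√(-5)) = -140*√2*I*√5/3 = -140*I*√10/3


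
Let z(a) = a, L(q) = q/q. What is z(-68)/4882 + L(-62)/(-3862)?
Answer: -133749/9427142 ≈ -0.014188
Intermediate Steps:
L(q) = 1
z(-68)/4882 + L(-62)/(-3862) = -68/4882 + 1/(-3862) = -68*1/4882 + 1*(-1/3862) = -34/2441 - 1/3862 = -133749/9427142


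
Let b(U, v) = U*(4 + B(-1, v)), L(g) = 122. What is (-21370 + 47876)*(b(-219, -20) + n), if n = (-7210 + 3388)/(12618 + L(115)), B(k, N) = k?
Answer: -87111969/5 ≈ -1.7422e+7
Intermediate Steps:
b(U, v) = 3*U (b(U, v) = U*(4 - 1) = U*3 = 3*U)
n = -3/10 (n = (-7210 + 3388)/(12618 + 122) = -3822/12740 = -3822*1/12740 = -3/10 ≈ -0.30000)
(-21370 + 47876)*(b(-219, -20) + n) = (-21370 + 47876)*(3*(-219) - 3/10) = 26506*(-657 - 3/10) = 26506*(-6573/10) = -87111969/5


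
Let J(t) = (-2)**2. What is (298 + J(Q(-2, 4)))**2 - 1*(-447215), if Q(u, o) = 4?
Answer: 538419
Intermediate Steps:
J(t) = 4
(298 + J(Q(-2, 4)))**2 - 1*(-447215) = (298 + 4)**2 - 1*(-447215) = 302**2 + 447215 = 91204 + 447215 = 538419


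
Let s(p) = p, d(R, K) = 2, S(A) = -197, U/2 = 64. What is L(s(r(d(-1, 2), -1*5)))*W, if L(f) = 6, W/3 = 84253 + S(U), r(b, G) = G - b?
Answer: 1513008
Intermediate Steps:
U = 128 (U = 2*64 = 128)
W = 252168 (W = 3*(84253 - 197) = 3*84056 = 252168)
L(s(r(d(-1, 2), -1*5)))*W = 6*252168 = 1513008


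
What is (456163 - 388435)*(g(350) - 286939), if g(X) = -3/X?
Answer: -3400915905192/175 ≈ -1.9434e+10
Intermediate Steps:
(456163 - 388435)*(g(350) - 286939) = (456163 - 388435)*(-3/350 - 286939) = 67728*(-3*1/350 - 286939) = 67728*(-3/350 - 286939) = 67728*(-100428653/350) = -3400915905192/175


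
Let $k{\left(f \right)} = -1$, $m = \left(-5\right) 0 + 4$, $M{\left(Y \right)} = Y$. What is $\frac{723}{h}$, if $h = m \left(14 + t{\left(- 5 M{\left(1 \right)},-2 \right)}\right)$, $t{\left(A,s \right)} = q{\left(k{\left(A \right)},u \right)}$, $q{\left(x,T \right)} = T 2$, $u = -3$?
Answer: $\frac{723}{32} \approx 22.594$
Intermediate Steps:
$m = 4$ ($m = 0 + 4 = 4$)
$q{\left(x,T \right)} = 2 T$
$t{\left(A,s \right)} = -6$ ($t{\left(A,s \right)} = 2 \left(-3\right) = -6$)
$h = 32$ ($h = 4 \left(14 - 6\right) = 4 \cdot 8 = 32$)
$\frac{723}{h} = \frac{723}{32}$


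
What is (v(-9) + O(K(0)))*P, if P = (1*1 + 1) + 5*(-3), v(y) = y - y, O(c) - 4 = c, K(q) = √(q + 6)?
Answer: -52 - 13*√6 ≈ -83.843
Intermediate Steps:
K(q) = √(6 + q)
O(c) = 4 + c
v(y) = 0
P = -13 (P = (1 + 1) - 15 = 2 - 15 = -13)
(v(-9) + O(K(0)))*P = (0 + (4 + √(6 + 0)))*(-13) = (0 + (4 + √6))*(-13) = (4 + √6)*(-13) = -52 - 13*√6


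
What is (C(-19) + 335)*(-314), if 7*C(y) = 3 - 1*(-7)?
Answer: -739470/7 ≈ -1.0564e+5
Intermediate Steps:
C(y) = 10/7 (C(y) = (3 - 1*(-7))/7 = (3 + 7)/7 = (⅐)*10 = 10/7)
(C(-19) + 335)*(-314) = (10/7 + 335)*(-314) = (2355/7)*(-314) = -739470/7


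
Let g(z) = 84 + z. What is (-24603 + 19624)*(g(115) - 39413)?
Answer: 195246506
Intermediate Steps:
(-24603 + 19624)*(g(115) - 39413) = (-24603 + 19624)*((84 + 115) - 39413) = -4979*(199 - 39413) = -4979*(-39214) = 195246506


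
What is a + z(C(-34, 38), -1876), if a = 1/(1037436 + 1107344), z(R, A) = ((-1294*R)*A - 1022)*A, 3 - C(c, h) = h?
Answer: 341866042008851361/2144780 ≈ 1.5939e+11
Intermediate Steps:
C(c, h) = 3 - h
z(R, A) = A*(-1022 - 1294*A*R) (z(R, A) = (-1294*A*R - 1022)*A = (-1022 - 1294*A*R)*A = A*(-1022 - 1294*A*R))
a = 1/2144780 ≈ 4.6625e-7
a + z(C(-34, 38), -1876) = 1/2144780 - 2*(-1876)*(511 + 647*(-1876)*(3 - 1*38)) = 1/2144780 - 2*(-1876)*(511 + 647*(-1876)*(3 - 38)) = 1/2144780 - 2*(-1876)*(511 + 647*(-1876)*(-35)) = 1/2144780 - 2*(-1876)*(511 + 42482020) = 1/2144780 - 2*(-1876)*42482531 = 1/2144780 + 159394456312 = 341866042008851361/2144780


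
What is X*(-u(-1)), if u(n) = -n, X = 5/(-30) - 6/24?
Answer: 5/12 ≈ 0.41667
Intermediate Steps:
X = -5/12 (X = 5*(-1/30) - 6*1/24 = -⅙ - ¼ = -5/12 ≈ -0.41667)
X*(-u(-1)) = -(-5)*(-1*(-1))/12 = -(-5)/12 = -5/12*(-1) = 5/12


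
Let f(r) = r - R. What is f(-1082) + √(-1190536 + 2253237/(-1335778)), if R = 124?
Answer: -1206 + I*√2124279805848165610/1335778 ≈ -1206.0 + 1091.1*I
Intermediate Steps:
f(r) = -124 + r (f(r) = r - 1*124 = r - 124 = -124 + r)
f(-1082) + √(-1190536 + 2253237/(-1335778)) = (-124 - 1082) + √(-1190536 + 2253237/(-1335778)) = -1206 + √(-1190536 + 2253237*(-1/1335778)) = -1206 + √(-1190536 - 2253237/1335778) = -1206 + √(-1590294050245/1335778) = -1206 + I*√2124279805848165610/1335778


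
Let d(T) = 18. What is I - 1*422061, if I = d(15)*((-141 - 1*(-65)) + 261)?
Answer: -418731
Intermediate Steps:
I = 3330 (I = 18*((-141 - 1*(-65)) + 261) = 18*((-141 + 65) + 261) = 18*(-76 + 261) = 18*185 = 3330)
I - 1*422061 = 3330 - 1*422061 = 3330 - 422061 = -418731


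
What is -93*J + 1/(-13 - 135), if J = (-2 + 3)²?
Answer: -13765/148 ≈ -93.007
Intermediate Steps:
J = 1 (J = 1² = 1)
-93*J + 1/(-13 - 135) = -93*1 + 1/(-13 - 135) = -93 + 1/(-148) = -93 - 1/148 = -13765/148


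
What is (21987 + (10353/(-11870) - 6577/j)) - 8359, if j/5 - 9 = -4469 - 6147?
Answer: 1715740366047/125905090 ≈ 13627.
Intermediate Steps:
j = -53035 (j = 45 + 5*(-4469 - 6147) = 45 + 5*(-10616) = 45 - 53080 = -53035)
(21987 + (10353/(-11870) - 6577/j)) - 8359 = (21987 + (10353/(-11870) - 6577/(-53035))) - 8359 = (21987 + (10353*(-1/11870) - 6577*(-1/53035))) - 8359 = (21987 + (-10353/11870 + 6577/53035)) - 8359 = (21987 - 94200473/125905090) - 8359 = 2768181013357/125905090 - 8359 = 1715740366047/125905090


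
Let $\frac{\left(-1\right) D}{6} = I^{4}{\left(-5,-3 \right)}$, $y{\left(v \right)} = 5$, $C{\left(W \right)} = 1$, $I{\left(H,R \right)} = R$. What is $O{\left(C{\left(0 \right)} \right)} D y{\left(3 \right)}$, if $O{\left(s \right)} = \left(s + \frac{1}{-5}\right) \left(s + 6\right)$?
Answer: $-13608$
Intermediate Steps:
$O{\left(s \right)} = \left(6 + s\right) \left(- \frac{1}{5} + s\right)$ ($O{\left(s \right)} = \left(s - \frac{1}{5}\right) \left(6 + s\right) = \left(- \frac{1}{5} + s\right) \left(6 + s\right) = \left(6 + s\right) \left(- \frac{1}{5} + s\right)$)
$D = -486$ ($D = - 6 \left(-3\right)^{4} = \left(-6\right) 81 = -486$)
$O{\left(C{\left(0 \right)} \right)} D y{\left(3 \right)} = \left(- \frac{6}{5} + 1^{2} + \frac{29}{5} \cdot 1\right) \left(-486\right) 5 = \left(- \frac{6}{5} + 1 + \frac{29}{5}\right) \left(-486\right) 5 = \frac{28}{5} \left(-486\right) 5 = \left(- \frac{13608}{5}\right) 5 = -13608$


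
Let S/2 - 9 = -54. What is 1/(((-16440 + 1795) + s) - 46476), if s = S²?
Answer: -1/53021 ≈ -1.8860e-5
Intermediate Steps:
S = -90 (S = 18 + 2*(-54) = 18 - 108 = -90)
s = 8100 (s = (-90)² = 8100)
1/(((-16440 + 1795) + s) - 46476) = 1/(((-16440 + 1795) + 8100) - 46476) = 1/((-14645 + 8100) - 46476) = 1/(-6545 - 46476) = 1/(-53021) = -1/53021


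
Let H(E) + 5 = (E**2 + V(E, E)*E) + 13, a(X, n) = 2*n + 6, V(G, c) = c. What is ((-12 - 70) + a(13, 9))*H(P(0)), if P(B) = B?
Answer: -464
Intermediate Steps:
a(X, n) = 6 + 2*n
H(E) = 8 + 2*E**2 (H(E) = -5 + ((E**2 + E*E) + 13) = -5 + ((E**2 + E**2) + 13) = -5 + (2*E**2 + 13) = -5 + (13 + 2*E**2) = 8 + 2*E**2)
((-12 - 70) + a(13, 9))*H(P(0)) = ((-12 - 70) + (6 + 2*9))*(8 + 2*0**2) = (-82 + (6 + 18))*(8 + 2*0) = (-82 + 24)*(8 + 0) = -58*8 = -464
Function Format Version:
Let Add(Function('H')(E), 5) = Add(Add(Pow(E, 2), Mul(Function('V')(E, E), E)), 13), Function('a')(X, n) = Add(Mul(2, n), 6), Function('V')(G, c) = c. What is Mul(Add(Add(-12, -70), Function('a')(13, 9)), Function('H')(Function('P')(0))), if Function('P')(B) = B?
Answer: -464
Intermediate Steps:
Function('a')(X, n) = Add(6, Mul(2, n))
Function('H')(E) = Add(8, Mul(2, Pow(E, 2))) (Function('H')(E) = Add(-5, Add(Add(Pow(E, 2), Mul(E, E)), 13)) = Add(-5, Add(Add(Pow(E, 2), Pow(E, 2)), 13)) = Add(-5, Add(Mul(2, Pow(E, 2)), 13)) = Add(-5, Add(13, Mul(2, Pow(E, 2)))) = Add(8, Mul(2, Pow(E, 2))))
Mul(Add(Add(-12, -70), Function('a')(13, 9)), Function('H')(Function('P')(0))) = Mul(Add(Add(-12, -70), Add(6, Mul(2, 9))), Add(8, Mul(2, Pow(0, 2)))) = Mul(Add(-82, Add(6, 18)), Add(8, Mul(2, 0))) = Mul(Add(-82, 24), Add(8, 0)) = Mul(-58, 8) = -464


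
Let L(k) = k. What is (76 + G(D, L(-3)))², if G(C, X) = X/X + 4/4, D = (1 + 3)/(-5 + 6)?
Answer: 6084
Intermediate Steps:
D = 4 (D = 4/1 = 4*1 = 4)
G(C, X) = 2 (G(C, X) = 1 + 4*(¼) = 1 + 1 = 2)
(76 + G(D, L(-3)))² = (76 + 2)² = 78² = 6084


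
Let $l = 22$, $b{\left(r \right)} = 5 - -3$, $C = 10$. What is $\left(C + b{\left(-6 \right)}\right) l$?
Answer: $396$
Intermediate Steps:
$b{\left(r \right)} = 8$ ($b{\left(r \right)} = 5 + 3 = 8$)
$\left(C + b{\left(-6 \right)}\right) l = \left(10 + 8\right) 22 = 18 \cdot 22 = 396$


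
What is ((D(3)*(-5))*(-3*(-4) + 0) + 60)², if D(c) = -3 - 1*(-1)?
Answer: 32400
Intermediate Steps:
D(c) = -2 (D(c) = -3 + 1 = -2)
((D(3)*(-5))*(-3*(-4) + 0) + 60)² = ((-2*(-5))*(-3*(-4) + 0) + 60)² = (10*(12 + 0) + 60)² = (10*12 + 60)² = (120 + 60)² = 180² = 32400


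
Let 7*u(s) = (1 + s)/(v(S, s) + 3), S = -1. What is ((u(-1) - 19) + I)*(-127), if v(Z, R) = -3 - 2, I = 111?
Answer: -11684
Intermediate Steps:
v(Z, R) = -5
u(s) = -1/14 - s/14 (u(s) = ((1 + s)/(-5 + 3))/7 = ((1 + s)/(-2))/7 = ((1 + s)*(-1/2))/7 = (-1/2 - s/2)/7 = -1/14 - s/14)
((u(-1) - 19) + I)*(-127) = (((-1/14 - 1/14*(-1)) - 19) + 111)*(-127) = (((-1/14 + 1/14) - 19) + 111)*(-127) = ((0 - 19) + 111)*(-127) = (-19 + 111)*(-127) = 92*(-127) = -11684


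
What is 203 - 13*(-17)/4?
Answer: 1033/4 ≈ 258.25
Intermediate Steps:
203 - 13*(-17)/4 = 203 + 221*(¼) = 203 + 221/4 = 1033/4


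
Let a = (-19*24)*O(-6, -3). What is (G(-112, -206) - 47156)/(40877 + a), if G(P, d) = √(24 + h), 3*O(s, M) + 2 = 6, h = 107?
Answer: -47156/40269 + √131/40269 ≈ -1.1707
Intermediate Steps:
O(s, M) = 4/3 (O(s, M) = -⅔ + (⅓)*6 = -⅔ + 2 = 4/3)
G(P, d) = √131 (G(P, d) = √(24 + 107) = √131)
a = -608 (a = -19*24*(4/3) = -456*4/3 = -608)
(G(-112, -206) - 47156)/(40877 + a) = (√131 - 47156)/(40877 - 608) = (-47156 + √131)/40269 = (-47156 + √131)*(1/40269) = -47156/40269 + √131/40269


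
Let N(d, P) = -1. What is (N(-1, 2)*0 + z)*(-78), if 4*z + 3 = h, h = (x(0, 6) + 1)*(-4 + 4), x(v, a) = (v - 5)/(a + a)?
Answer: 117/2 ≈ 58.500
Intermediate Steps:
x(v, a) = (-5 + v)/(2*a) (x(v, a) = (-5 + v)/((2*a)) = (-5 + v)*(1/(2*a)) = (-5 + v)/(2*a))
h = 0 (h = ((½)*(-5 + 0)/6 + 1)*(-4 + 4) = ((½)*(⅙)*(-5) + 1)*0 = (-5/12 + 1)*0 = (7/12)*0 = 0)
z = -¾ (z = -¾ + (¼)*0 = -¾ + 0 = -¾ ≈ -0.75000)
(N(-1, 2)*0 + z)*(-78) = (-1*0 - ¾)*(-78) = (0 - ¾)*(-78) = -¾*(-78) = 117/2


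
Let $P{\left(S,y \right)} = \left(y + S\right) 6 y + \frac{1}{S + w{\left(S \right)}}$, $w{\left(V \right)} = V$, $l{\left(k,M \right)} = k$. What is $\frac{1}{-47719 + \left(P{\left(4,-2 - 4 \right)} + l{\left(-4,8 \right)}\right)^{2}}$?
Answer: $- \frac{64}{2756991} \approx -2.3214 \cdot 10^{-5}$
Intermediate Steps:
$P{\left(S,y \right)} = \frac{1}{2 S} + y \left(6 S + 6 y\right)$ ($P{\left(S,y \right)} = \left(y + S\right) 6 y + \frac{1}{S + S} = \left(S + y\right) 6 y + \frac{1}{2 S} = \left(6 S + 6 y\right) y + \frac{1}{2 S} = y \left(6 S + 6 y\right) + \frac{1}{2 S} = \frac{1}{2 S} + y \left(6 S + 6 y\right)$)
$\frac{1}{-47719 + \left(P{\left(4,-2 - 4 \right)} + l{\left(-4,8 \right)}\right)^{2}} = \frac{1}{-47719 + \left(\left(\frac{1}{2 \cdot 4} + 6 \left(-2 - 4\right)^{2} + 6 \cdot 4 \left(-2 - 4\right)\right) - 4\right)^{2}} = \frac{1}{-47719 + \left(\left(\frac{1}{2} \cdot \frac{1}{4} + 6 \left(-6\right)^{2} + 6 \cdot 4 \left(-6\right)\right) - 4\right)^{2}} = \frac{1}{-47719 + \left(\left(\frac{1}{8} + 6 \cdot 36 - 144\right) - 4\right)^{2}} = \frac{1}{-47719 + \left(\left(\frac{1}{8} + 216 - 144\right) - 4\right)^{2}} = \frac{1}{-47719 + \left(\frac{577}{8} - 4\right)^{2}} = \frac{1}{-47719 + \left(\frac{545}{8}\right)^{2}} = \frac{1}{-47719 + \frac{297025}{64}} = \frac{1}{- \frac{2756991}{64}} = - \frac{64}{2756991}$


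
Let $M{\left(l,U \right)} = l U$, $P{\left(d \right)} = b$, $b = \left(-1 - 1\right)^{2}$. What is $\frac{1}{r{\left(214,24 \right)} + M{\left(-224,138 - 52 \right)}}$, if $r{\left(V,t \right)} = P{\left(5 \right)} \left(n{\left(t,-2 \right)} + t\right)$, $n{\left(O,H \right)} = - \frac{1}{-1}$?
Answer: $- \frac{1}{19164} \approx -5.2181 \cdot 10^{-5}$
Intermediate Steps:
$b = 4$ ($b = \left(-2\right)^{2} = 4$)
$P{\left(d \right)} = 4$
$n{\left(O,H \right)} = 1$ ($n{\left(O,H \right)} = \left(-1\right) \left(-1\right) = 1$)
$r{\left(V,t \right)} = 4 + 4 t$ ($r{\left(V,t \right)} = 4 \left(1 + t\right) = 4 + 4 t$)
$M{\left(l,U \right)} = U l$
$\frac{1}{r{\left(214,24 \right)} + M{\left(-224,138 - 52 \right)}} = \frac{1}{\left(4 + 4 \cdot 24\right) + \left(138 - 52\right) \left(-224\right)} = \frac{1}{\left(4 + 96\right) + \left(138 - 52\right) \left(-224\right)} = \frac{1}{100 + 86 \left(-224\right)} = \frac{1}{100 - 19264} = \frac{1}{-19164} = - \frac{1}{19164}$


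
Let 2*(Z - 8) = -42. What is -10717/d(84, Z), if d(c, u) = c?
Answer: -1531/12 ≈ -127.58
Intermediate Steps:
Z = -13 (Z = 8 + (1/2)*(-42) = 8 - 21 = -13)
-10717/d(84, Z) = -10717/84 = -10717*1/84 = -1531/12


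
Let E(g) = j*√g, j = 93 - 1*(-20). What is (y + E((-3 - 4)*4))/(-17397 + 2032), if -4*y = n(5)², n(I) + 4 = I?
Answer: 1/61460 - 226*I*√7/15365 ≈ 1.6271e-5 - 0.038916*I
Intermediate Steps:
j = 113 (j = 93 + 20 = 113)
n(I) = -4 + I
y = -¼ (y = -(-4 + 5)²/4 = -¼*1² = -¼*1 = -¼ ≈ -0.25000)
E(g) = 113*√g
(y + E((-3 - 4)*4))/(-17397 + 2032) = (-¼ + 113*√((-3 - 4)*4))/(-17397 + 2032) = (-¼ + 113*√(-7*4))/(-15365) = (-¼ + 113*√(-28))*(-1/15365) = (-¼ + 113*(2*I*√7))*(-1/15365) = (-¼ + 226*I*√7)*(-1/15365) = 1/61460 - 226*I*√7/15365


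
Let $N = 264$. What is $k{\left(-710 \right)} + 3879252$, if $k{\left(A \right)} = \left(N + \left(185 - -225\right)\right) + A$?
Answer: $3879216$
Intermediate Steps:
$k{\left(A \right)} = 674 + A$ ($k{\left(A \right)} = \left(264 + \left(185 - -225\right)\right) + A = \left(264 + \left(185 + 225\right)\right) + A = \left(264 + 410\right) + A = 674 + A$)
$k{\left(-710 \right)} + 3879252 = \left(674 - 710\right) + 3879252 = -36 + 3879252 = 3879216$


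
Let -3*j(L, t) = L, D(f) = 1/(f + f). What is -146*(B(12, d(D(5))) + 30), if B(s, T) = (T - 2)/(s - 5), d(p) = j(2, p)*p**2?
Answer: -325361/75 ≈ -4338.1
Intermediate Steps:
D(f) = 1/(2*f)
j(L, t) = -L/3
d(p) = -2*p**2/3 (d(p) = (-1/3*2)*p**2 = -2*p**2/3)
B(s, T) = (-2 + T)/(-5 + s)
-146*(B(12, d(D(5))) + 30) = -146*((-2 - 2*((1/2)/5)**2/3)/(-5 + 12) + 30) = -146*((-2 - 2*((1/2)*(1/5))**2/3)/7 + 30) = -146*((-2 - 2*(1/10)**2/3)/7 + 30) = -146*((-2 - 2/3*1/100)/7 + 30) = -146*((-2 - 1/150)/7 + 30) = -146*((1/7)*(-301/150) + 30) = -146*(-43/150 + 30) = -146*4457/150 = -325361/75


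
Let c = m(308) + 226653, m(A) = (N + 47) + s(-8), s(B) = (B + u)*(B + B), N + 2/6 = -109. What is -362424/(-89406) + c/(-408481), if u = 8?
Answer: 21297458800/6086775381 ≈ 3.4990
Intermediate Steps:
N = -328/3 (N = -⅓ - 109 = -328/3 ≈ -109.33)
s(B) = 2*B*(8 + B) (s(B) = (B + 8)*(B + B) = (8 + B)*(2*B) = 2*B*(8 + B))
m(A) = -187/3 (m(A) = (-328/3 + 47) + 2*(-8)*(8 - 8) = -187/3 + 2*(-8)*0 = -187/3 + 0 = -187/3)
c = 679772/3 (c = -187/3 + 226653 = 679772/3 ≈ 2.2659e+5)
-362424/(-89406) + c/(-408481) = -362424/(-89406) + (679772/3)/(-408481) = -362424*(-1/89406) + (679772/3)*(-1/408481) = 60404/14901 - 679772/1225443 = 21297458800/6086775381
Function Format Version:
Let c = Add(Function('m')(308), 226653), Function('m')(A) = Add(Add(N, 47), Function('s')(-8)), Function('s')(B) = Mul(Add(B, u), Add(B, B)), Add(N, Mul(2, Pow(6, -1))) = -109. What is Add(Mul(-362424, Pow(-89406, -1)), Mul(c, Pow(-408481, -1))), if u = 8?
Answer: Rational(21297458800, 6086775381) ≈ 3.4990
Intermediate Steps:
N = Rational(-328, 3) (N = Add(Rational(-1, 3), -109) = Rational(-328, 3) ≈ -109.33)
Function('s')(B) = Mul(2, B, Add(8, B)) (Function('s')(B) = Mul(Add(B, 8), Add(B, B)) = Mul(Add(8, B), Mul(2, B)) = Mul(2, B, Add(8, B)))
Function('m')(A) = Rational(-187, 3) (Function('m')(A) = Add(Add(Rational(-328, 3), 47), Mul(2, -8, Add(8, -8))) = Add(Rational(-187, 3), Mul(2, -8, 0)) = Add(Rational(-187, 3), 0) = Rational(-187, 3))
c = Rational(679772, 3) (c = Add(Rational(-187, 3), 226653) = Rational(679772, 3) ≈ 2.2659e+5)
Add(Mul(-362424, Pow(-89406, -1)), Mul(c, Pow(-408481, -1))) = Add(Mul(-362424, Pow(-89406, -1)), Mul(Rational(679772, 3), Pow(-408481, -1))) = Add(Mul(-362424, Rational(-1, 89406)), Mul(Rational(679772, 3), Rational(-1, 408481))) = Add(Rational(60404, 14901), Rational(-679772, 1225443)) = Rational(21297458800, 6086775381)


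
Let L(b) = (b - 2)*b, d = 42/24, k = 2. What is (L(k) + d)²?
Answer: 49/16 ≈ 3.0625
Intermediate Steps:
d = 7/4 (d = 42*(1/24) = 7/4 ≈ 1.7500)
L(b) = b*(-2 + b) (L(b) = (-2 + b)*b = b*(-2 + b))
(L(k) + d)² = (2*(-2 + 2) + 7/4)² = (2*0 + 7/4)² = (0 + 7/4)² = (7/4)² = 49/16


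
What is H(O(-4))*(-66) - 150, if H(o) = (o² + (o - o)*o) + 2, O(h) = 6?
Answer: -2658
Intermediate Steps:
H(o) = 2 + o² (H(o) = (o² + 0*o) + 2 = (o² + 0) + 2 = o² + 2 = 2 + o²)
H(O(-4))*(-66) - 150 = (2 + 6²)*(-66) - 150 = (2 + 36)*(-66) - 150 = 38*(-66) - 150 = -2508 - 150 = -2658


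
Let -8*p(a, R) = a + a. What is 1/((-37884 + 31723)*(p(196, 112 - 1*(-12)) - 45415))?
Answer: 1/280103704 ≈ 3.5701e-9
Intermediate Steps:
p(a, R) = -a/4 (p(a, R) = -(a + a)/8 = -a/4)
1/((-37884 + 31723)*(p(196, 112 - 1*(-12)) - 45415)) = 1/((-37884 + 31723)*(-¼*196 - 45415)) = 1/(-6161*(-49 - 45415)) = 1/(-6161*(-45464)) = 1/280103704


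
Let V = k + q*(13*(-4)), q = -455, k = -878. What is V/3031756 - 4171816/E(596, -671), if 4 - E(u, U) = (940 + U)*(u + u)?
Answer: 1581904137563/121514296358 ≈ 13.018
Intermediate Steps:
E(u, U) = 4 - 2*u*(940 + U) (E(u, U) = 4 - (940 + U)*(u + u) = 4 - (940 + U)*2*u = 4 - 2*u*(940 + U))
V = 22782 (V = -878 - 5915*(-4) = -878 - 455*(-52) = -878 + 23660 = 22782)
V/3031756 - 4171816/E(596, -671) = 22782/3031756 - 4171816/(4 - 1880*596 - 2*(-671)*596) = 22782*(1/3031756) - 4171816/(4 - 1120480 + 799832) = 11391/1515878 - 4171816/(-320644) = 11391/1515878 - 4171816*(-1/320644) = 11391/1515878 + 1042954/80161 = 1581904137563/121514296358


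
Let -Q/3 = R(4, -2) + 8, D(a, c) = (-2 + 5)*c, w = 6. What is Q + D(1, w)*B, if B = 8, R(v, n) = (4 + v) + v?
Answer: 84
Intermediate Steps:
R(v, n) = 4 + 2*v
D(a, c) = 3*c
Q = -60 (Q = -3*((4 + 2*4) + 8) = -3*((4 + 8) + 8) = -3*(12 + 8) = -3*20 = -60)
Q + D(1, w)*B = -60 + (3*6)*8 = -60 + 18*8 = -60 + 144 = 84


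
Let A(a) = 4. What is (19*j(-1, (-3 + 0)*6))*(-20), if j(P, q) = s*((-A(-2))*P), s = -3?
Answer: 4560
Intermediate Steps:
j(P, q) = 12*P (j(P, q) = -3*(-1*4)*P = -(-12)*P = 12*P)
(19*j(-1, (-3 + 0)*6))*(-20) = (19*(12*(-1)))*(-20) = (19*(-12))*(-20) = -228*(-20) = 4560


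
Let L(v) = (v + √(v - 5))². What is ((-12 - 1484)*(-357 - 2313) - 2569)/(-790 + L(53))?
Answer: 51892763/23479 - 31934008*√3/70437 ≈ 1424.9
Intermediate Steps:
L(v) = (v + √(-5 + v))²
((-12 - 1484)*(-357 - 2313) - 2569)/(-790 + L(53)) = ((-12 - 1484)*(-357 - 2313) - 2569)/(-790 + (53 + √(-5 + 53))²) = (-1496*(-2670) - 2569)/(-790 + (53 + √48)²) = (3994320 - 2569)/(-790 + (53 + 4*√3)²) = 3991751/(-790 + (53 + 4*√3)²)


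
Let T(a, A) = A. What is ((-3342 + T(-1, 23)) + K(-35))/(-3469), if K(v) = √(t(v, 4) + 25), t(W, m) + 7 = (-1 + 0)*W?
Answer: 3319/3469 - √53/3469 ≈ 0.95466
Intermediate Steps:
t(W, m) = -7 - W (t(W, m) = -7 + (-1 + 0)*W = -7 - W)
K(v) = √(18 - v) (K(v) = √((-7 - v) + 25) = √(18 - v))
((-3342 + T(-1, 23)) + K(-35))/(-3469) = ((-3342 + 23) + √(18 - 1*(-35)))/(-3469) = (-3319 + √(18 + 35))*(-1/3469) = (-3319 + √53)*(-1/3469) = 3319/3469 - √53/3469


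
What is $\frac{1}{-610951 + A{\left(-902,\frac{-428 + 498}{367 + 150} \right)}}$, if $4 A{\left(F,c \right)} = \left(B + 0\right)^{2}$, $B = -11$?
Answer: $- \frac{4}{2443683} \approx -1.6369 \cdot 10^{-6}$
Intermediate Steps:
$A{\left(F,c \right)} = \frac{121}{4}$ ($A{\left(F,c \right)} = \frac{\left(-11 + 0\right)^{2}}{4} = \frac{\left(-11\right)^{2}}{4} = \frac{1}{4} \cdot 121 = \frac{121}{4}$)
$\frac{1}{-610951 + A{\left(-902,\frac{-428 + 498}{367 + 150} \right)}} = \frac{1}{-610951 + \frac{121}{4}} = \frac{1}{- \frac{2443683}{4}} = - \frac{4}{2443683}$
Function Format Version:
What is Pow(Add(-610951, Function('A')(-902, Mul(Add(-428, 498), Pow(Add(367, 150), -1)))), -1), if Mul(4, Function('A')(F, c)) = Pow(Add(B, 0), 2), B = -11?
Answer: Rational(-4, 2443683) ≈ -1.6369e-6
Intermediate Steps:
Function('A')(F, c) = Rational(121, 4) (Function('A')(F, c) = Mul(Rational(1, 4), Pow(Add(-11, 0), 2)) = Mul(Rational(1, 4), Pow(-11, 2)) = Mul(Rational(1, 4), 121) = Rational(121, 4))
Pow(Add(-610951, Function('A')(-902, Mul(Add(-428, 498), Pow(Add(367, 150), -1)))), -1) = Pow(Add(-610951, Rational(121, 4)), -1) = Pow(Rational(-2443683, 4), -1) = Rational(-4, 2443683)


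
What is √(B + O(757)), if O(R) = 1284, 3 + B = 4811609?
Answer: √4812890 ≈ 2193.8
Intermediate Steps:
B = 4811606 (B = -3 + 4811609 = 4811606)
√(B + O(757)) = √(4811606 + 1284) = √4812890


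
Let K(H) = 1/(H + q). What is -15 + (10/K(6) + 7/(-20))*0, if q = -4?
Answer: -15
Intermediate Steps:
K(H) = 1/(-4 + H) (K(H) = 1/(H - 4) = 1/(-4 + H))
-15 + (10/K(6) + 7/(-20))*0 = -15 + (10/(1/(-4 + 6)) + 7/(-20))*0 = -15 + (10/(1/2) + 7*(-1/20))*0 = -15 + (10/(½) - 7/20)*0 = -15 + (10*2 - 7/20)*0 = -15 + (20 - 7/20)*0 = -15 + (393/20)*0 = -15 + 0 = -15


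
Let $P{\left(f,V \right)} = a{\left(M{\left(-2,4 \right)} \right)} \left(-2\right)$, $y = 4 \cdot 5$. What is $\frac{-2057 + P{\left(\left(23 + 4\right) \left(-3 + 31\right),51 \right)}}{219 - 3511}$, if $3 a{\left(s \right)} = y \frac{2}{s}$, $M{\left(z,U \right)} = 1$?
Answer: $\frac{6251}{9876} \approx 0.63295$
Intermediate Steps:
$y = 20$
$a{\left(s \right)} = \frac{40}{3 s}$ ($a{\left(s \right)} = \frac{20 \frac{2}{s}}{3} = \frac{40 \frac{1}{s}}{3} = \frac{40}{3 s}$)
$P{\left(f,V \right)} = - \frac{80}{3}$ ($P{\left(f,V \right)} = \frac{40}{3 \cdot 1} \left(-2\right) = \frac{40}{3} \cdot 1 \left(-2\right) = \frac{40}{3} \left(-2\right) = - \frac{80}{3}$)
$\frac{-2057 + P{\left(\left(23 + 4\right) \left(-3 + 31\right),51 \right)}}{219 - 3511} = \frac{-2057 - \frac{80}{3}}{219 - 3511} = - \frac{6251}{3 \left(-3292\right)} = \left(- \frac{6251}{3}\right) \left(- \frac{1}{3292}\right) = \frac{6251}{9876}$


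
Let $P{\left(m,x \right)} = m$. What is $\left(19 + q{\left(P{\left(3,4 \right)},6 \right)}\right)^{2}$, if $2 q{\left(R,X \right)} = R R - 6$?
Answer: $\frac{1681}{4} \approx 420.25$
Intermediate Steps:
$q{\left(R,X \right)} = -3 + \frac{R^{2}}{2}$ ($q{\left(R,X \right)} = \frac{R R - 6}{2} = \frac{R^{2} - 6}{2} = \frac{-6 + R^{2}}{2} = -3 + \frac{R^{2}}{2}$)
$\left(19 + q{\left(P{\left(3,4 \right)},6 \right)}\right)^{2} = \left(19 - \left(3 - \frac{3^{2}}{2}\right)\right)^{2} = \left(19 + \left(-3 + \frac{1}{2} \cdot 9\right)\right)^{2} = \left(19 + \left(-3 + \frac{9}{2}\right)\right)^{2} = \left(19 + \frac{3}{2}\right)^{2} = \left(\frac{41}{2}\right)^{2} = \frac{1681}{4}$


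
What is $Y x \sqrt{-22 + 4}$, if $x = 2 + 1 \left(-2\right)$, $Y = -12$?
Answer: $0$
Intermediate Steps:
$x = 0$ ($x = 2 - 2 = 0$)
$Y x \sqrt{-22 + 4} = \left(-12\right) 0 \sqrt{-22 + 4} = 0 \sqrt{-18} = 0 \cdot 3 i \sqrt{2} = 0$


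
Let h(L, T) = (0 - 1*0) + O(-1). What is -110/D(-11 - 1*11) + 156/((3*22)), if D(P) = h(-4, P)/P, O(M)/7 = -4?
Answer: -6473/77 ≈ -84.065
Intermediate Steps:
O(M) = -28 (O(M) = 7*(-4) = -28)
h(L, T) = -28 (h(L, T) = (0 - 1*0) - 28 = (0 + 0) - 28 = 0 - 28 = -28)
D(P) = -28/P
-110/D(-11 - 1*11) + 156/((3*22)) = -110/((-28/(-11 - 1*11))) + 156/((3*22)) = -110/((-28/(-11 - 11))) + 156/66 = -110/((-28/(-22))) + 156*(1/66) = -110/((-28*(-1/22))) + 26/11 = -110/14/11 + 26/11 = -110*11/14 + 26/11 = -605/7 + 26/11 = -6473/77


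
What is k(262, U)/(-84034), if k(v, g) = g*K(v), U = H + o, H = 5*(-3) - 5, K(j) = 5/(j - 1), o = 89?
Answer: -115/7310958 ≈ -1.5730e-5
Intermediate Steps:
K(j) = 5/(-1 + j)
H = -20 (H = -15 - 5 = -20)
U = 69 (U = -20 + 89 = 69)
k(v, g) = 5*g/(-1 + v) (k(v, g) = g*(5/(-1 + v)) = 5*g/(-1 + v))
k(262, U)/(-84034) = (5*69/(-1 + 262))/(-84034) = (5*69/261)*(-1/84034) = (5*69*(1/261))*(-1/84034) = (115/87)*(-1/84034) = -115/7310958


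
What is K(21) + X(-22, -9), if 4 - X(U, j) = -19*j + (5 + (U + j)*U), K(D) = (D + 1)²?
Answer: -370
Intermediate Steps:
K(D) = (1 + D)²
X(U, j) = -1 + 19*j - U*(U + j) (X(U, j) = 4 - (-19*j + (5 + (U + j)*U)) = 4 - (-19*j + (5 + U*(U + j))) = 4 - (5 - 19*j + U*(U + j)) = 4 + (-5 + 19*j - U*(U + j)) = -1 + 19*j - U*(U + j))
K(21) + X(-22, -9) = (1 + 21)² + (-1 - 1*(-22)² + 19*(-9) - 1*(-22)*(-9)) = 22² + (-1 - 1*484 - 171 - 198) = 484 + (-1 - 484 - 171 - 198) = 484 - 854 = -370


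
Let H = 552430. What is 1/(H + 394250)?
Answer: 1/946680 ≈ 1.0563e-6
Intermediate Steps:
1/(H + 394250) = 1/(552430 + 394250) = 1/946680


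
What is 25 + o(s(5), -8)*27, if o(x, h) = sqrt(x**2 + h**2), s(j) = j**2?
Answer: 25 + 27*sqrt(689) ≈ 733.72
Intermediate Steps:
o(x, h) = sqrt(h**2 + x**2)
25 + o(s(5), -8)*27 = 25 + sqrt((-8)**2 + (5**2)**2)*27 = 25 + sqrt(64 + 25**2)*27 = 25 + sqrt(64 + 625)*27 = 25 + sqrt(689)*27 = 25 + 27*sqrt(689)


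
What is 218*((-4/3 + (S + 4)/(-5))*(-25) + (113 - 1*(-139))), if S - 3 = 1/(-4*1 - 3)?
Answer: 1463216/21 ≈ 69677.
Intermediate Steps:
S = 20/7 (S = 3 + 1/(-4*1 - 3) = 3 + 1/(-4 - 3) = 3 + 1/(-7) = 3 - ⅐ = 20/7 ≈ 2.8571)
218*((-4/3 + (S + 4)/(-5))*(-25) + (113 - 1*(-139))) = 218*((-4/3 + (20/7 + 4)/(-5))*(-25) + (113 - 1*(-139))) = 218*((-4*⅓ + (48/7)*(-⅕))*(-25) + (113 + 139)) = 218*((-4/3 - 48/35)*(-25) + 252) = 218*(-284/105*(-25) + 252) = 218*(1420/21 + 252) = 218*(6712/21) = 1463216/21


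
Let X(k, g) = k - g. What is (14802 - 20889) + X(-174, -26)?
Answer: -6235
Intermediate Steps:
(14802 - 20889) + X(-174, -26) = (14802 - 20889) + (-174 - 1*(-26)) = -6087 + (-174 + 26) = -6087 - 148 = -6235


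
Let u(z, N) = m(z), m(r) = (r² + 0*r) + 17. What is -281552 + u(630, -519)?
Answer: 115365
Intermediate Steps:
m(r) = 17 + r² (m(r) = (r² + 0) + 17 = r² + 17 = 17 + r²)
u(z, N) = 17 + z²
-281552 + u(630, -519) = -281552 + (17 + 630²) = -281552 + (17 + 396900) = -281552 + 396917 = 115365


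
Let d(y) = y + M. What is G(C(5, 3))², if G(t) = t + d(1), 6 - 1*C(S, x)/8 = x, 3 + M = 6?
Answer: 784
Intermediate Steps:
M = 3 (M = -3 + 6 = 3)
d(y) = 3 + y (d(y) = y + 3 = 3 + y)
C(S, x) = 48 - 8*x
G(t) = 4 + t (G(t) = t + (3 + 1) = t + 4 = 4 + t)
G(C(5, 3))² = (4 + (48 - 8*3))² = (4 + (48 - 24))² = (4 + 24)² = 28² = 784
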